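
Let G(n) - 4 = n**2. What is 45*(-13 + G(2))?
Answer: -225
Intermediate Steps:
G(n) = 4 + n**2
45*(-13 + G(2)) = 45*(-13 + (4 + 2**2)) = 45*(-13 + (4 + 4)) = 45*(-13 + 8) = 45*(-5) = -225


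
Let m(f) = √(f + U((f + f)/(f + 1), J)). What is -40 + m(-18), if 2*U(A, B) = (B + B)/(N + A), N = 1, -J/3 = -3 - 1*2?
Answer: -40 + I*√37047/53 ≈ -40.0 + 3.6316*I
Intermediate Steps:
J = 15 (J = -3*(-3 - 1*2) = -3*(-3 - 2) = -3*(-5) = 15)
U(A, B) = B/(1 + A) (U(A, B) = ((B + B)/(1 + A))/2 = ((2*B)/(1 + A))/2 = (2*B/(1 + A))/2 = B/(1 + A))
m(f) = √(f + 15/(1 + 2*f/(1 + f))) (m(f) = √(f + 15/(1 + (f + f)/(f + 1))) = √(f + 15/(1 + (2*f)/(1 + f))) = √(f + 15/(1 + 2*f/(1 + f))))
-40 + m(-18) = -40 + √((15 + 3*(-18)² + 16*(-18))/(1 + 3*(-18))) = -40 + √((15 + 3*324 - 288)/(1 - 54)) = -40 + √((15 + 972 - 288)/(-53)) = -40 + √(-1/53*699) = -40 + √(-699/53) = -40 + I*√37047/53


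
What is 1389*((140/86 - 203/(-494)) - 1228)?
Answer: -36172153263/21242 ≈ -1.7029e+6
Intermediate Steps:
1389*((140/86 - 203/(-494)) - 1228) = 1389*((140*(1/86) - 203*(-1/494)) - 1228) = 1389*((70/43 + 203/494) - 1228) = 1389*(43309/21242 - 1228) = 1389*(-26041867/21242) = -36172153263/21242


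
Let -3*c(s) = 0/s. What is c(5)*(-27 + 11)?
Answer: 0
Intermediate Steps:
c(s) = 0 (c(s) = -0/s = -1/3*0 = 0)
c(5)*(-27 + 11) = 0*(-27 + 11) = 0*(-16) = 0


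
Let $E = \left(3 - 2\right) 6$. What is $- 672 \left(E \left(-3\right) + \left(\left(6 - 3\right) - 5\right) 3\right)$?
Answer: $16128$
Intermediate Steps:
$E = 6$ ($E = 1 \cdot 6 = 6$)
$- 672 \left(E \left(-3\right) + \left(\left(6 - 3\right) - 5\right) 3\right) = - 672 \left(6 \left(-3\right) + \left(\left(6 - 3\right) - 5\right) 3\right) = - 672 \left(-18 + \left(3 - 5\right) 3\right) = - 672 \left(-18 - 6\right) = \left(-672\right) \left(-24\right) = 16128$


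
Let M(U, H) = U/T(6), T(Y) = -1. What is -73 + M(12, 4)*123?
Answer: -1549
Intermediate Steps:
M(U, H) = -U (M(U, H) = U/(-1) = U*(-1) = -U)
-73 + M(12, 4)*123 = -73 - 1*12*123 = -73 - 12*123 = -73 - 1476 = -1549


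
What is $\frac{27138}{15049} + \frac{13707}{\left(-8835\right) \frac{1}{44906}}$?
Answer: $- \frac{3087606388776}{44319305} \approx -69667.0$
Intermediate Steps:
$\frac{27138}{15049} + \frac{13707}{\left(-8835\right) \frac{1}{44906}} = 27138 \cdot \frac{1}{15049} + \frac{13707}{\left(-8835\right) \frac{1}{44906}} = \frac{27138}{15049} + \frac{13707}{- \frac{8835}{44906}} = \frac{27138}{15049} + 13707 \left(- \frac{44906}{8835}\right) = \frac{27138}{15049} - \frac{205175514}{2945} = - \frac{3087606388776}{44319305}$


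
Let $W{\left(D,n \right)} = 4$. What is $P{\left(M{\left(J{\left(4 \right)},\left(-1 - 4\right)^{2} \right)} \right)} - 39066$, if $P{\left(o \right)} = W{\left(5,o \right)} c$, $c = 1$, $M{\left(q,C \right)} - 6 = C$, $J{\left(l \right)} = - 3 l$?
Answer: $-39062$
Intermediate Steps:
$M{\left(q,C \right)} = 6 + C$
$P{\left(o \right)} = 4$ ($P{\left(o \right)} = 4 \cdot 1 = 4$)
$P{\left(M{\left(J{\left(4 \right)},\left(-1 - 4\right)^{2} \right)} \right)} - 39066 = 4 - 39066 = -39062$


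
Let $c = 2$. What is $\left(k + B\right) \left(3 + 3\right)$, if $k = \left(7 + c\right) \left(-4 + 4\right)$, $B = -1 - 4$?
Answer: $-30$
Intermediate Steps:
$B = -5$ ($B = -1 - 4 = -5$)
$k = 0$ ($k = \left(7 + 2\right) \left(-4 + 4\right) = 9 \cdot 0 = 0$)
$\left(k + B\right) \left(3 + 3\right) = \left(0 - 5\right) \left(3 + 3\right) = \left(-5\right) 6 = -30$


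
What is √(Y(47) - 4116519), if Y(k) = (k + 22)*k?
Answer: 2*I*√1028319 ≈ 2028.1*I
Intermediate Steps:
Y(k) = k*(22 + k) (Y(k) = (22 + k)*k = k*(22 + k))
√(Y(47) - 4116519) = √(47*(22 + 47) - 4116519) = √(47*69 - 4116519) = √(3243 - 4116519) = √(-4113276) = 2*I*√1028319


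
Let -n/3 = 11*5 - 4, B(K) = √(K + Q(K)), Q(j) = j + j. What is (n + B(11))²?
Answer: (153 - √33)² ≈ 21684.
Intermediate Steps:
Q(j) = 2*j
B(K) = √3*√K (B(K) = √(K + 2*K) = √(3*K) = √3*√K)
n = -153 (n = -3*(11*5 - 4) = -3*(55 - 4) = -3*51 = -153)
(n + B(11))² = (-153 + √3*√11)² = (-153 + √33)²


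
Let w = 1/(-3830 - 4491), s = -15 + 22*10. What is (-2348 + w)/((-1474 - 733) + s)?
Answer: 19537709/16658642 ≈ 1.1728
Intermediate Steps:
s = 205 (s = -15 + 220 = 205)
w = -1/8321 (w = 1/(-8321) = -1/8321 ≈ -0.00012018)
(-2348 + w)/((-1474 - 733) + s) = (-2348 - 1/8321)/((-1474 - 733) + 205) = -19537709/(8321*(-2207 + 205)) = -19537709/8321/(-2002) = -19537709/8321*(-1/2002) = 19537709/16658642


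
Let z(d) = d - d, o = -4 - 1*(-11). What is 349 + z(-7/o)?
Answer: 349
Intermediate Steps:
o = 7 (o = -4 + 11 = 7)
z(d) = 0
349 + z(-7/o) = 349 + 0 = 349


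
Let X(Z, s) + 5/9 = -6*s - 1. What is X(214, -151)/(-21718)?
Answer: -4070/97731 ≈ -0.041645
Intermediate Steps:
X(Z, s) = -14/9 - 6*s (X(Z, s) = -5/9 + (-6*s - 1) = -5/9 + (-1 - 6*s) = -14/9 - 6*s)
X(214, -151)/(-21718) = (-14/9 - 6*(-151))/(-21718) = (-14/9 + 906)*(-1/21718) = (8140/9)*(-1/21718) = -4070/97731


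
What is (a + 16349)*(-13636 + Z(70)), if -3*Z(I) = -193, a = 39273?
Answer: -2264649730/3 ≈ -7.5488e+8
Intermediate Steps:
Z(I) = 193/3 (Z(I) = -1/3*(-193) = 193/3)
(a + 16349)*(-13636 + Z(70)) = (39273 + 16349)*(-13636 + 193/3) = 55622*(-40715/3) = -2264649730/3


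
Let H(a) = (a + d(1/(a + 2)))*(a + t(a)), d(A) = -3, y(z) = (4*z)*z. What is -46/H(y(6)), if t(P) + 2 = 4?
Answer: -23/10293 ≈ -0.0022345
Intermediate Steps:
y(z) = 4*z²
t(P) = 2 (t(P) = -2 + 4 = 2)
H(a) = (-3 + a)*(2 + a) (H(a) = (a - 3)*(a + 2) = (-3 + a)*(2 + a))
-46/H(y(6)) = -46/(-6 + (4*6²)² - 4*6²) = -46/(-6 + (4*36)² - 4*36) = -46/(-6 + 144² - 1*144) = -46/(-6 + 20736 - 144) = -46/20586 = -46*1/20586 = -23/10293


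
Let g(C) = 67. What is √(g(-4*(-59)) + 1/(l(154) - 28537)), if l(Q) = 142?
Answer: 8*√93785530/9465 ≈ 8.1853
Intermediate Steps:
√(g(-4*(-59)) + 1/(l(154) - 28537)) = √(67 + 1/(142 - 28537)) = √(67 + 1/(-28395)) = √(67 - 1/28395) = √(1902464/28395) = 8*√93785530/9465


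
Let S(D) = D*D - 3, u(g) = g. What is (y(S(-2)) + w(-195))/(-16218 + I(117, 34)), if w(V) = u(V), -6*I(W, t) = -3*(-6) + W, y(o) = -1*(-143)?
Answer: 104/32481 ≈ 0.0032019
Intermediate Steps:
S(D) = -3 + D**2 (S(D) = D**2 - 3 = -3 + D**2)
y(o) = 143
I(W, t) = -3 - W/6 (I(W, t) = -(-3*(-6) + W)/6 = -(18 + W)/6 = -3 - W/6)
w(V) = V
(y(S(-2)) + w(-195))/(-16218 + I(117, 34)) = (143 - 195)/(-16218 + (-3 - 1/6*117)) = -52/(-16218 + (-3 - 39/2)) = -52/(-16218 - 45/2) = -52/(-32481/2) = -52*(-2/32481) = 104/32481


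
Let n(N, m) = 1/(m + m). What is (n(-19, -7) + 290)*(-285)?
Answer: -1156815/14 ≈ -82630.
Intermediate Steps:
n(N, m) = 1/(2*m)
(n(-19, -7) + 290)*(-285) = ((½)/(-7) + 290)*(-285) = ((½)*(-⅐) + 290)*(-285) = (-1/14 + 290)*(-285) = (4059/14)*(-285) = -1156815/14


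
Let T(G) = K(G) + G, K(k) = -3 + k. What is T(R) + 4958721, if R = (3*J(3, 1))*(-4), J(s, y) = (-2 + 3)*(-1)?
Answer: 4958742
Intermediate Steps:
J(s, y) = -1 (J(s, y) = 1*(-1) = -1)
R = 12 (R = (3*(-1))*(-4) = -3*(-4) = 12)
T(G) = -3 + 2*G (T(G) = (-3 + G) + G = -3 + 2*G)
T(R) + 4958721 = (-3 + 2*12) + 4958721 = (-3 + 24) + 4958721 = 21 + 4958721 = 4958742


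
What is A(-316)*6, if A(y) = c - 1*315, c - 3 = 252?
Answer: -360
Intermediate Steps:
c = 255 (c = 3 + 252 = 255)
A(y) = -60 (A(y) = 255 - 1*315 = 255 - 315 = -60)
A(-316)*6 = -60*6 = -360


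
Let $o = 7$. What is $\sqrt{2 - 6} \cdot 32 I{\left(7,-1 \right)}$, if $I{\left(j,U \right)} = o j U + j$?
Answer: $- 2688 i \approx - 2688.0 i$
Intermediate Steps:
$I{\left(j,U \right)} = j + 7 U j$ ($I{\left(j,U \right)} = 7 j U + j = 7 U j + j = j + 7 U j$)
$\sqrt{2 - 6} \cdot 32 I{\left(7,-1 \right)} = \sqrt{2 - 6} \cdot 32 \cdot 7 \left(1 + 7 \left(-1\right)\right) = \sqrt{-4} \cdot 32 \cdot 7 \left(1 - 7\right) = 2 i 32 \cdot 7 \left(-6\right) = 64 i \left(-42\right) = - 2688 i$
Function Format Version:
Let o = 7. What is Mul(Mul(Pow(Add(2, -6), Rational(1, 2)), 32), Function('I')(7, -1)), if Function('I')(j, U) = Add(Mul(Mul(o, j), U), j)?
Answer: Mul(-2688, I) ≈ Mul(-2688.0, I)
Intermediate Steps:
Function('I')(j, U) = Add(j, Mul(7, U, j)) (Function('I')(j, U) = Add(Mul(Mul(7, j), U), j) = Add(Mul(7, U, j), j) = Add(j, Mul(7, U, j)))
Mul(Mul(Pow(Add(2, -6), Rational(1, 2)), 32), Function('I')(7, -1)) = Mul(Mul(Pow(Add(2, -6), Rational(1, 2)), 32), Mul(7, Add(1, Mul(7, -1)))) = Mul(Mul(Pow(-4, Rational(1, 2)), 32), Mul(7, Add(1, -7))) = Mul(Mul(Mul(2, I), 32), Mul(7, -6)) = Mul(Mul(64, I), -42) = Mul(-2688, I)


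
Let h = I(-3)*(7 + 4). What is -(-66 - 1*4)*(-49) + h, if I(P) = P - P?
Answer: -3430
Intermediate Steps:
I(P) = 0
h = 0 (h = 0*(7 + 4) = 0*11 = 0)
-(-66 - 1*4)*(-49) + h = -(-66 - 1*4)*(-49) + 0 = -(-66 - 4)*(-49) + 0 = -1*(-70)*(-49) + 0 = 70*(-49) + 0 = -3430 + 0 = -3430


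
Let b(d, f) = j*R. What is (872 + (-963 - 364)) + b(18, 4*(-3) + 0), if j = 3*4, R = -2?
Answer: -479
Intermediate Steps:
j = 12
b(d, f) = -24 (b(d, f) = 12*(-2) = -24)
(872 + (-963 - 364)) + b(18, 4*(-3) + 0) = (872 + (-963 - 364)) - 24 = (872 - 1327) - 24 = -455 - 24 = -479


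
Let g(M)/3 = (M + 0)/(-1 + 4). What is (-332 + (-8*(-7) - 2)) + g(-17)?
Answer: -295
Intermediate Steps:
g(M) = M (g(M) = 3*((M + 0)/(-1 + 4)) = 3*(M/3) = M)
(-332 + (-8*(-7) - 2)) + g(-17) = (-332 + (-8*(-7) - 2)) - 17 = (-332 + (56 - 2)) - 17 = (-332 + 54) - 17 = -278 - 17 = -295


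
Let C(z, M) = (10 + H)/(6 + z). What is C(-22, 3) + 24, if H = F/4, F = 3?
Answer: 1493/64 ≈ 23.328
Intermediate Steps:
H = ¾ (H = 3/4 = 3*(¼) = ¾ ≈ 0.75000)
C(z, M) = 43/(4*(6 + z)) (C(z, M) = (10 + ¾)/(6 + z) = 43/(4*(6 + z)))
C(-22, 3) + 24 = 43/(4*(6 - 22)) + 24 = (43/4)/(-16) + 24 = (43/4)*(-1/16) + 24 = -43/64 + 24 = 1493/64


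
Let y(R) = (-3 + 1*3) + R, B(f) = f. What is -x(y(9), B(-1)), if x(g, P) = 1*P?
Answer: 1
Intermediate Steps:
y(R) = R (y(R) = (-3 + 3) + R = 0 + R = R)
x(g, P) = P
-x(y(9), B(-1)) = -1*(-1) = 1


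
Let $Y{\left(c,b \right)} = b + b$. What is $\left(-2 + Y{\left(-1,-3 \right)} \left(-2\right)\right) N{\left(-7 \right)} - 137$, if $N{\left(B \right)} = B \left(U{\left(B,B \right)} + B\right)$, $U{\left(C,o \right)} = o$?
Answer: $843$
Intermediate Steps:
$Y{\left(c,b \right)} = 2 b$
$N{\left(B \right)} = 2 B^{2}$ ($N{\left(B \right)} = B \left(B + B\right) = B 2 B = 2 B^{2}$)
$\left(-2 + Y{\left(-1,-3 \right)} \left(-2\right)\right) N{\left(-7 \right)} - 137 = \left(-2 + 2 \left(-3\right) \left(-2\right)\right) 2 \left(-7\right)^{2} - 137 = \left(-2 - -12\right) 2 \cdot 49 - 137 = \left(-2 + 12\right) 98 - 137 = 10 \cdot 98 - 137 = 980 - 137 = 843$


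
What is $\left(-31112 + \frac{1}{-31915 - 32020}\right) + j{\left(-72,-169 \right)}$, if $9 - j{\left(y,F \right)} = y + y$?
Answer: $- \frac{1979363666}{63935} \approx -30959.0$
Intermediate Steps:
$j{\left(y,F \right)} = 9 - 2 y$ ($j{\left(y,F \right)} = 9 - \left(y + y\right) = 9 - 2 y$)
$\left(-31112 + \frac{1}{-31915 - 32020}\right) + j{\left(-72,-169 \right)} = \left(-31112 + \frac{1}{-31915 - 32020}\right) + \left(9 - -144\right) = \left(-31112 + \frac{1}{-63935}\right) + \left(9 + 144\right) = \left(-31112 - \frac{1}{63935}\right) + 153 = - \frac{1989145721}{63935} + 153 = - \frac{1979363666}{63935}$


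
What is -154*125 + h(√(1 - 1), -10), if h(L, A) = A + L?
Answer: -19260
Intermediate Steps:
-154*125 + h(√(1 - 1), -10) = -154*125 + (-10 + √(1 - 1)) = -19250 + (-10 + √0) = -19250 + (-10 + 0) = -19250 - 10 = -19260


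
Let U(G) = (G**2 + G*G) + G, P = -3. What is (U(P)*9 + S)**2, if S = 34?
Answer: 28561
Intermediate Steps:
U(G) = G + 2*G**2 (U(G) = (G**2 + G**2) + G = 2*G**2 + G = G + 2*G**2)
(U(P)*9 + S)**2 = (-3*(1 + 2*(-3))*9 + 34)**2 = (-3*(1 - 6)*9 + 34)**2 = (-3*(-5)*9 + 34)**2 = (15*9 + 34)**2 = (135 + 34)**2 = 169**2 = 28561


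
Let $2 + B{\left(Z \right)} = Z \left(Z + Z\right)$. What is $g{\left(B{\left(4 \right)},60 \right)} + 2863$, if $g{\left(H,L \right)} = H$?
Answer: $2893$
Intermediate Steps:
$B{\left(Z \right)} = -2 + 2 Z^{2}$ ($B{\left(Z \right)} = -2 + Z \left(Z + Z\right) = -2 + Z 2 Z = -2 + 2 Z^{2}$)
$g{\left(B{\left(4 \right)},60 \right)} + 2863 = \left(-2 + 2 \cdot 4^{2}\right) + 2863 = \left(-2 + 2 \cdot 16\right) + 2863 = \left(-2 + 32\right) + 2863 = 30 + 2863 = 2893$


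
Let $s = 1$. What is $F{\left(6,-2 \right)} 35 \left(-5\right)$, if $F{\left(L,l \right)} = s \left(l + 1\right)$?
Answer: $175$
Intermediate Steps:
$F{\left(L,l \right)} = 1 + l$ ($F{\left(L,l \right)} = 1 \left(l + 1\right) = 1 \left(1 + l\right) = 1 + l$)
$F{\left(6,-2 \right)} 35 \left(-5\right) = \left(1 - 2\right) 35 \left(-5\right) = \left(-1\right) 35 \left(-5\right) = \left(-35\right) \left(-5\right) = 175$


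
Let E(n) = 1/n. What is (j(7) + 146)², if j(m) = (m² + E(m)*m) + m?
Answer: 41209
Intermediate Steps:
j(m) = 1 + m + m² (j(m) = (m² + m/m) + m = (m² + 1) + m = (1 + m²) + m = 1 + m + m²)
(j(7) + 146)² = ((1 + 7*(1 + 7)) + 146)² = ((1 + 7*8) + 146)² = ((1 + 56) + 146)² = (57 + 146)² = 203² = 41209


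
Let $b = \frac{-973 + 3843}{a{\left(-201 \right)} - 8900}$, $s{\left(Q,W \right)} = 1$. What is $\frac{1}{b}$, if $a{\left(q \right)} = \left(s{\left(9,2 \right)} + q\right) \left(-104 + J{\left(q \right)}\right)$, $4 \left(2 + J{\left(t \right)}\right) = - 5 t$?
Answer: $- \frac{3795}{287} \approx -13.223$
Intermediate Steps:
$J{\left(t \right)} = -2 - \frac{5 t}{4}$ ($J{\left(t \right)} = -2 + \frac{\left(-5\right) t}{4} = -2 - \frac{5 t}{4}$)
$a{\left(q \right)} = \left(1 + q\right) \left(-106 - \frac{5 q}{4}\right)$ ($a{\left(q \right)} = \left(1 + q\right) \left(-104 - \left(2 + \frac{5 q}{4}\right)\right) = \left(1 + q\right) \left(-106 - \frac{5 q}{4}\right)$)
$b = - \frac{287}{3795}$ ($b = \frac{-973 + 3843}{\left(-106 - - \frac{86229}{4} - \frac{5 \left(-201\right)^{2}}{4}\right) - 8900} = \frac{2870}{\left(-106 + \frac{86229}{4} - \frac{202005}{4}\right) - 8900} = \frac{2870}{-29050 - 8900} = \frac{2870}{-37950} = 2870 \left(- \frac{1}{37950}\right) = - \frac{287}{3795} \approx -0.075626$)
$\frac{1}{b} = \frac{1}{- \frac{287}{3795}} = - \frac{3795}{287}$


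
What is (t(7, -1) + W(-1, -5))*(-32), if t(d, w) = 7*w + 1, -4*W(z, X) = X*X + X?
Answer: 352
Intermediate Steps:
W(z, X) = -X/4 - X²/4 (W(z, X) = -(X*X + X)/4 = -(X² + X)/4 = -(X + X²)/4 = -X/4 - X²/4)
t(d, w) = 1 + 7*w
(t(7, -1) + W(-1, -5))*(-32) = ((1 + 7*(-1)) - ¼*(-5)*(1 - 5))*(-32) = ((1 - 7) - ¼*(-5)*(-4))*(-32) = (-6 - 5)*(-32) = -11*(-32) = 352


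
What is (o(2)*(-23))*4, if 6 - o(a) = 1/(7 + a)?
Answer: -4876/9 ≈ -541.78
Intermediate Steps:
o(a) = 6 - 1/(7 + a)
(o(2)*(-23))*4 = (((41 + 6*2)/(7 + 2))*(-23))*4 = (((41 + 12)/9)*(-23))*4 = (((1/9)*53)*(-23))*4 = ((53/9)*(-23))*4 = -1219/9*4 = -4876/9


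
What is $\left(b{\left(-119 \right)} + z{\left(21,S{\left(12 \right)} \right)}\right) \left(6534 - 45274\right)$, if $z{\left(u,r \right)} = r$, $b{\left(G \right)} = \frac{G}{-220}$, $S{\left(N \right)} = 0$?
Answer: $- \frac{230503}{11} \approx -20955.0$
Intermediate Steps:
$b{\left(G \right)} = - \frac{G}{220}$ ($b{\left(G \right)} = G \left(- \frac{1}{220}\right) = - \frac{G}{220}$)
$\left(b{\left(-119 \right)} + z{\left(21,S{\left(12 \right)} \right)}\right) \left(6534 - 45274\right) = \left(\left(- \frac{1}{220}\right) \left(-119\right) + 0\right) \left(6534 - 45274\right) = \left(\frac{119}{220} + 0\right) \left(-38740\right) = \frac{119}{220} \left(-38740\right) = - \frac{230503}{11}$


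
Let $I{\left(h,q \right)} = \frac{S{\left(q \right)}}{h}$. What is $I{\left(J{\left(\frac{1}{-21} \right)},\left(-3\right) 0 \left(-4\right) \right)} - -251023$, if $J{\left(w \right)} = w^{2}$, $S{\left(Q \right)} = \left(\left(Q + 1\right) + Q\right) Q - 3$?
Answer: $249700$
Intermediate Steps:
$S{\left(Q \right)} = -3 + Q \left(1 + 2 Q\right)$ ($S{\left(Q \right)} = \left(\left(1 + Q\right) + Q\right) Q - 3 = \left(1 + 2 Q\right) Q - 3 = Q \left(1 + 2 Q\right) - 3 = -3 + Q \left(1 + 2 Q\right)$)
$I{\left(h,q \right)} = \frac{-3 + q + 2 q^{2}}{h}$
$I{\left(J{\left(\frac{1}{-21} \right)},\left(-3\right) 0 \left(-4\right) \right)} - -251023 = \frac{-3 + \left(-3\right) 0 \left(-4\right) + 2 \left(\left(-3\right) 0 \left(-4\right)\right)^{2}}{\left(\frac{1}{-21}\right)^{2}} - -251023 = \frac{-3 + 0 \left(-4\right) + 2 \left(0 \left(-4\right)\right)^{2}}{\left(- \frac{1}{21}\right)^{2}} + 251023 = \frac{1}{\frac{1}{441}} \left(-3 + 0 + 2 \cdot 0^{2}\right) + 251023 = 441 \left(-3 + 0 + 2 \cdot 0\right) + 251023 = 441 \left(-3 + 0 + 0\right) + 251023 = 441 \left(-3\right) + 251023 = -1323 + 251023 = 249700$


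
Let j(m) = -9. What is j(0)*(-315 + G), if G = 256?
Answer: 531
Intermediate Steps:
j(0)*(-315 + G) = -9*(-315 + 256) = -9*(-59) = 531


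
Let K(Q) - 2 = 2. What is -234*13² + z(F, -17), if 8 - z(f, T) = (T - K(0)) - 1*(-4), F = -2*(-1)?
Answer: -39521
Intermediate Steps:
K(Q) = 4 (K(Q) = 2 + 2 = 4)
F = 2
z(f, T) = 8 - T (z(f, T) = 8 - ((T - 1*4) - 1*(-4)) = 8 - ((T - 4) + 4) = 8 - ((-4 + T) + 4) = 8 - T)
-234*13² + z(F, -17) = -234*13² + (8 - 1*(-17)) = -234*169 + (8 + 17) = -39546 + 25 = -39521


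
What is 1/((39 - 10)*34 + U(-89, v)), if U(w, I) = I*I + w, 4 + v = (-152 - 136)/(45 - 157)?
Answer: 49/44053 ≈ 0.0011123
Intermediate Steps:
v = -10/7 (v = -4 + (-152 - 136)/(45 - 157) = -4 - 288/(-112) = -4 - 288*(-1/112) = -4 + 18/7 = -10/7 ≈ -1.4286)
U(w, I) = w + I² (U(w, I) = I² + w = w + I²)
1/((39 - 10)*34 + U(-89, v)) = 1/((39 - 10)*34 + (-89 + (-10/7)²)) = 1/(29*34 + (-89 + 100/49)) = 1/(986 - 4261/49) = 1/(44053/49) = 49/44053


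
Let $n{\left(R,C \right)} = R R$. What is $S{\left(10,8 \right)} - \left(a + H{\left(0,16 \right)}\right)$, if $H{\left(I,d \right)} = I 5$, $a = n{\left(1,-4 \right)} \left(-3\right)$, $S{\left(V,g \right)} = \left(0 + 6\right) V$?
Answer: $63$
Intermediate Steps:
$S{\left(V,g \right)} = 6 V$
$n{\left(R,C \right)} = R^{2}$
$a = -3$ ($a = 1^{2} \left(-3\right) = 1 \left(-3\right) = -3$)
$H{\left(I,d \right)} = 5 I$
$S{\left(10,8 \right)} - \left(a + H{\left(0,16 \right)}\right) = 6 \cdot 10 - \left(-3 + 5 \cdot 0\right) = 60 - \left(-3 + 0\right) = 60 - -3 = 60 + 3 = 63$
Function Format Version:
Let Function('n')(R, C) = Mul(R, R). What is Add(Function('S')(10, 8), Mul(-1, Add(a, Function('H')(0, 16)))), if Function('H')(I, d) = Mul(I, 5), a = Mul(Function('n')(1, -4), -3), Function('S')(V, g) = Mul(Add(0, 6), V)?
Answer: 63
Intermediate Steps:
Function('S')(V, g) = Mul(6, V)
Function('n')(R, C) = Pow(R, 2)
a = -3 (a = Mul(Pow(1, 2), -3) = Mul(1, -3) = -3)
Function('H')(I, d) = Mul(5, I)
Add(Function('S')(10, 8), Mul(-1, Add(a, Function('H')(0, 16)))) = Add(Mul(6, 10), Mul(-1, Add(-3, Mul(5, 0)))) = Add(60, Mul(-1, Add(-3, 0))) = Add(60, Mul(-1, -3)) = Add(60, 3) = 63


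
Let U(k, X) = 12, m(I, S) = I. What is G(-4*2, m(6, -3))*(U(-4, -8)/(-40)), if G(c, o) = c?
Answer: 12/5 ≈ 2.4000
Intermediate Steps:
G(-4*2, m(6, -3))*(U(-4, -8)/(-40)) = (-4*2)*(12/(-40)) = -96*(-1)/40 = -8*(-3/10) = 12/5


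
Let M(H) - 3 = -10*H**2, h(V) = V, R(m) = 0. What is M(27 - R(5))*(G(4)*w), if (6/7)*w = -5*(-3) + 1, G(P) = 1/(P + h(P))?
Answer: -17003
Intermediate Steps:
G(P) = 1/(2*P) (G(P) = 1/(P + P) = 1/(2*P))
w = 56/3 (w = 7*(-5*(-3) + 1)/6 = 7*(15 + 1)/6 = (7/6)*16 = 56/3 ≈ 18.667)
M(H) = 3 - 10*H**2
M(27 - R(5))*(G(4)*w) = (3 - 10*(27 - 1*0)**2)*(((1/2)/4)*(56/3)) = (3 - 10*(27 + 0)**2)*(((1/2)*(1/4))*(56/3)) = (3 - 10*27**2)*((1/8)*(56/3)) = (3 - 10*729)*(7/3) = (3 - 7290)*(7/3) = -7287*7/3 = -17003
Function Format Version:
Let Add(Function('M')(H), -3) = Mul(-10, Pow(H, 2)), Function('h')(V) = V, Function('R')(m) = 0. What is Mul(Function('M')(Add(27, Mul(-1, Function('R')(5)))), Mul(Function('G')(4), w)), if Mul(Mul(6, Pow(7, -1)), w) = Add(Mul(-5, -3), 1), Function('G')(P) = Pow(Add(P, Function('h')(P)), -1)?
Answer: -17003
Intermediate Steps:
Function('G')(P) = Mul(Rational(1, 2), Pow(P, -1)) (Function('G')(P) = Pow(Add(P, P), -1) = Pow(Mul(2, P), -1) = Mul(Rational(1, 2), Pow(P, -1)))
w = Rational(56, 3) (w = Mul(Rational(7, 6), Add(Mul(-5, -3), 1)) = Mul(Rational(7, 6), Add(15, 1)) = Mul(Rational(7, 6), 16) = Rational(56, 3) ≈ 18.667)
Function('M')(H) = Add(3, Mul(-10, Pow(H, 2)))
Mul(Function('M')(Add(27, Mul(-1, Function('R')(5)))), Mul(Function('G')(4), w)) = Mul(Add(3, Mul(-10, Pow(Add(27, Mul(-1, 0)), 2))), Mul(Mul(Rational(1, 2), Pow(4, -1)), Rational(56, 3))) = Mul(Add(3, Mul(-10, Pow(Add(27, 0), 2))), Mul(Mul(Rational(1, 2), Rational(1, 4)), Rational(56, 3))) = Mul(Add(3, Mul(-10, Pow(27, 2))), Mul(Rational(1, 8), Rational(56, 3))) = Mul(Add(3, Mul(-10, 729)), Rational(7, 3)) = Mul(Add(3, -7290), Rational(7, 3)) = Mul(-7287, Rational(7, 3)) = -17003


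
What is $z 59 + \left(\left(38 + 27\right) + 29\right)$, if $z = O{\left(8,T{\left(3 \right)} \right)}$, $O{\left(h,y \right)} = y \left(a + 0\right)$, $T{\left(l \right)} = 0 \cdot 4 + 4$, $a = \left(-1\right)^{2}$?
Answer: $330$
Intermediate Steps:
$a = 1$
$T{\left(l \right)} = 4$ ($T{\left(l \right)} = 0 + 4 = 4$)
$O{\left(h,y \right)} = y$ ($O{\left(h,y \right)} = y \left(1 + 0\right) = y 1 = y$)
$z = 4$
$z 59 + \left(\left(38 + 27\right) + 29\right) = 4 \cdot 59 + \left(\left(38 + 27\right) + 29\right) = 236 + \left(65 + 29\right) = 236 + 94 = 330$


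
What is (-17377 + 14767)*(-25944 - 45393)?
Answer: 186189570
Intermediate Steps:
(-17377 + 14767)*(-25944 - 45393) = -2610*(-71337) = 186189570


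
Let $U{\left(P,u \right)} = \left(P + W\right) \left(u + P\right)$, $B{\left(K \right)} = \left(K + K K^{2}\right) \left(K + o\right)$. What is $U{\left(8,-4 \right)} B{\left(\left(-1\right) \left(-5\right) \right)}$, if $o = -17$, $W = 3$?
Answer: $-68640$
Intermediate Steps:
$B{\left(K \right)} = \left(-17 + K\right) \left(K + K^{3}\right)$ ($B{\left(K \right)} = \left(K + K K^{2}\right) \left(K - 17\right) = \left(K + K^{3}\right) \left(-17 + K\right) = \left(-17 + K\right) \left(K + K^{3}\right)$)
$U{\left(P,u \right)} = \left(3 + P\right) \left(P + u\right)$ ($U{\left(P,u \right)} = \left(P + 3\right) \left(u + P\right) = \left(3 + P\right) \left(P + u\right)$)
$U{\left(8,-4 \right)} B{\left(\left(-1\right) \left(-5\right) \right)} = \left(8^{2} + 3 \cdot 8 + 3 \left(-4\right) + 8 \left(-4\right)\right) \left(-1\right) \left(-5\right) \left(-17 - -5 + \left(\left(-1\right) \left(-5\right)\right)^{3} - 17 \left(\left(-1\right) \left(-5\right)\right)^{2}\right) = \left(64 + 24 - 12 - 32\right) 5 \left(-17 + 5 + 5^{3} - 17 \cdot 5^{2}\right) = 44 \cdot 5 \left(-17 + 5 + 125 - 425\right) = 44 \cdot 5 \left(-312\right) = 44 \left(-1560\right) = -68640$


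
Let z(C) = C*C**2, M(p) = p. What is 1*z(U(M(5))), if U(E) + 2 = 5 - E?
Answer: -8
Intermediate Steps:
U(E) = 3 - E (U(E) = -2 + (5 - E) = 3 - E)
z(C) = C**3
1*z(U(M(5))) = 1*(3 - 1*5)**3 = 1*(3 - 5)**3 = 1*(-2)**3 = 1*(-8) = -8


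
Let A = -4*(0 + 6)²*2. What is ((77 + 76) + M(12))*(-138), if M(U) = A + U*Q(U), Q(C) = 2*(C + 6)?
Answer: -40986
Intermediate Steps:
Q(C) = 12 + 2*C (Q(C) = 2*(6 + C) = 12 + 2*C)
A = -288 (A = -4*6²*2 = -4*36*2 = -144*2 = -288)
M(U) = -288 + U*(12 + 2*U)
((77 + 76) + M(12))*(-138) = ((77 + 76) + (-288 + 2*12*(6 + 12)))*(-138) = (153 + (-288 + 2*12*18))*(-138) = (153 + (-288 + 432))*(-138) = (153 + 144)*(-138) = 297*(-138) = -40986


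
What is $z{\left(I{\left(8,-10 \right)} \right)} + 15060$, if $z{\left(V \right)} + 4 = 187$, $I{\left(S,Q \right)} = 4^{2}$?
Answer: $15243$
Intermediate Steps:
$I{\left(S,Q \right)} = 16$
$z{\left(V \right)} = 183$ ($z{\left(V \right)} = -4 + 187 = 183$)
$z{\left(I{\left(8,-10 \right)} \right)} + 15060 = 183 + 15060 = 15243$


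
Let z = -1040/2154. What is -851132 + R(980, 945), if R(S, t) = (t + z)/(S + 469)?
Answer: -1328252601391/1560573 ≈ -8.5113e+5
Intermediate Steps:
z = -520/1077 (z = -1040*1/2154 = -520/1077 ≈ -0.48282)
R(S, t) = (-520/1077 + t)/(469 + S) (R(S, t) = (t - 520/1077)/(S + 469) = (-520/1077 + t)/(469 + S))
-851132 + R(980, 945) = -851132 + (-520/1077 + 945)/(469 + 980) = -851132 + (1017245/1077)/1449 = -851132 + (1/1449)*(1017245/1077) = -851132 + 1017245/1560573 = -1328252601391/1560573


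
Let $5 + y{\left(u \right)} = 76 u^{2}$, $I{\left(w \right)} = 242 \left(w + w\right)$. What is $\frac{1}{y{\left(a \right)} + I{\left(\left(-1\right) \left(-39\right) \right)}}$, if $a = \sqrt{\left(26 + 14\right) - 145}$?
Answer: $\frac{1}{10891} \approx 9.1819 \cdot 10^{-5}$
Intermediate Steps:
$I{\left(w \right)} = 484 w$ ($I{\left(w \right)} = 242 \cdot 2 w = 484 w$)
$a = i \sqrt{105}$ ($a = \sqrt{40 - 145} = \sqrt{-105} = i \sqrt{105} \approx 10.247 i$)
$y{\left(u \right)} = -5 + 76 u^{2}$
$\frac{1}{y{\left(a \right)} + I{\left(\left(-1\right) \left(-39\right) \right)}} = \frac{1}{\left(-5 + 76 \left(i \sqrt{105}\right)^{2}\right) + 484 \left(\left(-1\right) \left(-39\right)\right)} = \frac{1}{\left(-5 + 76 \left(-105\right)\right) + 484 \cdot 39} = \frac{1}{\left(-5 - 7980\right) + 18876} = \frac{1}{-7985 + 18876} = \frac{1}{10891}$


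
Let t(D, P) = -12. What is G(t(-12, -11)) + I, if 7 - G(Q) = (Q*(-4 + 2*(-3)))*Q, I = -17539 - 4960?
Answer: -21052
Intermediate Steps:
I = -22499
G(Q) = 7 + 10*Q² (G(Q) = 7 - Q*(-4 + 2*(-3))*Q = 7 - Q*(-4 - 6)*Q = 7 - Q*(-10)*Q = 7 - (-10*Q)*Q = 7 - (-10)*Q² = 7 + 10*Q²)
G(t(-12, -11)) + I = (7 + 10*(-12)²) - 22499 = (7 + 10*144) - 22499 = (7 + 1440) - 22499 = 1447 - 22499 = -21052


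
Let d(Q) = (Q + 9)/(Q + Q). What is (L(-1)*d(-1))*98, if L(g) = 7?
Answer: -2744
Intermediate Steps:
d(Q) = (9 + Q)/(2*Q) (d(Q) = (9 + Q)/((2*Q)) = (9 + Q)*(1/(2*Q)) = (9 + Q)/(2*Q))
(L(-1)*d(-1))*98 = (7*((1/2)*(9 - 1)/(-1)))*98 = (7*((1/2)*(-1)*8))*98 = (7*(-4))*98 = -28*98 = -2744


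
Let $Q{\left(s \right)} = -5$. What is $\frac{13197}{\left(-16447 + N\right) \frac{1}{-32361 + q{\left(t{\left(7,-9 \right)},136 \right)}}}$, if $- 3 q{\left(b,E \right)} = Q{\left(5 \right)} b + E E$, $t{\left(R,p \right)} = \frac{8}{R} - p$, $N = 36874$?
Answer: $- \frac{107801894}{4333} \approx -24879.0$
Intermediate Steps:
$t{\left(R,p \right)} = - p + \frac{8}{R}$
$q{\left(b,E \right)} = - \frac{E^{2}}{3} + \frac{5 b}{3}$ ($q{\left(b,E \right)} = - \frac{- 5 b + E E}{3} = - \frac{- 5 b + E^{2}}{3} = - \frac{E^{2} - 5 b}{3} = - \frac{E^{2}}{3} + \frac{5 b}{3}$)
$\frac{13197}{\left(-16447 + N\right) \frac{1}{-32361 + q{\left(t{\left(7,-9 \right)},136 \right)}}} = \frac{13197}{\left(-16447 + 36874\right) \frac{1}{-32361 + \left(- \frac{136^{2}}{3} + \frac{5 \left(\left(-1\right) \left(-9\right) + \frac{8}{7}\right)}{3}\right)}} = \frac{13197}{20427 \frac{1}{-32361 + \left(\left(- \frac{1}{3}\right) 18496 + \frac{5 \left(9 + 8 \cdot \frac{1}{7}\right)}{3}\right)}} = \frac{13197}{20427 \frac{1}{-32361 - \left(\frac{18496}{3} - \frac{5 \left(9 + \frac{8}{7}\right)}{3}\right)}} = \frac{13197}{20427 \frac{1}{-32361 + \left(- \frac{18496}{3} + \frac{5}{3} \cdot \frac{71}{7}\right)}} = \frac{13197}{20427 \frac{1}{-32361 + \left(- \frac{18496}{3} + \frac{355}{21}\right)}} = \frac{13197}{20427 \frac{1}{-32361 - \frac{43039}{7}}} = \frac{13197}{20427 \frac{1}{- \frac{269566}{7}}} = \frac{13197}{20427 \left(- \frac{7}{269566}\right)} = \frac{13197}{- \frac{12999}{24506}} = 13197 \left(- \frac{24506}{12999}\right) = - \frac{107801894}{4333}$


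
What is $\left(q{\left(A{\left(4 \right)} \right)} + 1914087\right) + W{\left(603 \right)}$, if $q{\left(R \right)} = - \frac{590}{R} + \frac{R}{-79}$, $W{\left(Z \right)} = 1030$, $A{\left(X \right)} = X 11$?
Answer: $\frac{3328449073}{1738} \approx 1.9151 \cdot 10^{6}$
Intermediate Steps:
$A{\left(X \right)} = 11 X$
$q{\left(R \right)} = - \frac{590}{R} - \frac{R}{79}$ ($q{\left(R \right)} = - \frac{590}{R} + R \left(- \frac{1}{79}\right) = - \frac{590}{R} - \frac{R}{79}$)
$\left(q{\left(A{\left(4 \right)} \right)} + 1914087\right) + W{\left(603 \right)} = \left(\left(- \frac{590}{11 \cdot 4} - \frac{11 \cdot 4}{79}\right) + 1914087\right) + 1030 = \left(\left(- \frac{590}{44} - \frac{44}{79}\right) + 1914087\right) + 1030 = \left(\left(\left(-590\right) \frac{1}{44} - \frac{44}{79}\right) + 1914087\right) + 1030 = \left(\left(- \frac{295}{22} - \frac{44}{79}\right) + 1914087\right) + 1030 = \left(- \frac{24273}{1738} + 1914087\right) + 1030 = \frac{3326658933}{1738} + 1030 = \frac{3328449073}{1738}$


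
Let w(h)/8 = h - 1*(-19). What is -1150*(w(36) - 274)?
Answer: -190900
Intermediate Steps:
w(h) = 152 + 8*h (w(h) = 8*(h - 1*(-19)) = 8*(h + 19) = 8*(19 + h) = 152 + 8*h)
-1150*(w(36) - 274) = -1150*((152 + 8*36) - 274) = -1150*((152 + 288) - 274) = -1150*(440 - 274) = -1150*166 = -190900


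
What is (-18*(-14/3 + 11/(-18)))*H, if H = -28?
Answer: -2660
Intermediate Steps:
(-18*(-14/3 + 11/(-18)))*H = -18*(-14/3 + 11/(-18))*(-28) = -18*(-14*1/3 + 11*(-1/18))*(-28) = -18*(-14/3 - 11/18)*(-28) = -18*(-95/18)*(-28) = 95*(-28) = -2660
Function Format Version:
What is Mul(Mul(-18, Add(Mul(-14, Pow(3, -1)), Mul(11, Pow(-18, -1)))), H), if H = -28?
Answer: -2660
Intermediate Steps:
Mul(Mul(-18, Add(Mul(-14, Pow(3, -1)), Mul(11, Pow(-18, -1)))), H) = Mul(Mul(-18, Add(Mul(-14, Pow(3, -1)), Mul(11, Pow(-18, -1)))), -28) = Mul(Mul(-18, Add(Mul(-14, Rational(1, 3)), Mul(11, Rational(-1, 18)))), -28) = Mul(Mul(-18, Add(Rational(-14, 3), Rational(-11, 18))), -28) = Mul(Mul(-18, Rational(-95, 18)), -28) = Mul(95, -28) = -2660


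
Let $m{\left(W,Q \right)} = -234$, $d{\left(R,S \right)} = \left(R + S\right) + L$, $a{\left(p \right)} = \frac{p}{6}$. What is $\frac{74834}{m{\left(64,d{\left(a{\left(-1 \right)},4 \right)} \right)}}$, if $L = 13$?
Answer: $- \frac{37417}{117} \approx -319.8$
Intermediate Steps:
$a{\left(p \right)} = \frac{p}{6}$ ($a{\left(p \right)} = p \frac{1}{6} = \frac{p}{6}$)
$d{\left(R,S \right)} = 13 + R + S$ ($d{\left(R,S \right)} = \left(R + S\right) + 13 = 13 + R + S$)
$\frac{74834}{m{\left(64,d{\left(a{\left(-1 \right)},4 \right)} \right)}} = \frac{74834}{-234} = 74834 \left(- \frac{1}{234}\right) = - \frac{37417}{117}$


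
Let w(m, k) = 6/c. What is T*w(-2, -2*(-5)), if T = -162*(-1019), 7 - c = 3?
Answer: 247617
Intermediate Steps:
c = 4 (c = 7 - 1*3 = 7 - 3 = 4)
w(m, k) = 3/2 (w(m, k) = 6/4 = 6*(¼) = 3/2)
T = 165078
T*w(-2, -2*(-5)) = 165078*(3/2) = 247617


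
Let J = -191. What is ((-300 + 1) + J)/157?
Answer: -490/157 ≈ -3.1210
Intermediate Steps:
((-300 + 1) + J)/157 = ((-300 + 1) - 191)/157 = (-299 - 191)*(1/157) = -490*1/157 = -490/157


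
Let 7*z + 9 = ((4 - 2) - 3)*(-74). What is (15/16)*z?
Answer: 975/112 ≈ 8.7054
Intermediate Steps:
z = 65/7 (z = -9/7 + (((4 - 2) - 3)*(-74))/7 = -9/7 + ((2 - 3)*(-74))/7 = -9/7 + (-1*(-74))/7 = -9/7 + (⅐)*74 = -9/7 + 74/7 = 65/7 ≈ 9.2857)
(15/16)*z = (15/16)*(65/7) = 975/112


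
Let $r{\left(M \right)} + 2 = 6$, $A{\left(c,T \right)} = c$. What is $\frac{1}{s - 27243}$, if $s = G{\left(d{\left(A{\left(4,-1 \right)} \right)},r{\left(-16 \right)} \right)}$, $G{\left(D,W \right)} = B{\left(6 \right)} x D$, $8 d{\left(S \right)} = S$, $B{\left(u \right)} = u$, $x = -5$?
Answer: $- \frac{1}{27258} \approx -3.6686 \cdot 10^{-5}$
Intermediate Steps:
$d{\left(S \right)} = \frac{S}{8}$
$r{\left(M \right)} = 4$ ($r{\left(M \right)} = -2 + 6 = 4$)
$G{\left(D,W \right)} = - 30 D$ ($G{\left(D,W \right)} = 6 \left(-5\right) D = - 30 D$)
$s = -15$ ($s = - 30 \cdot \frac{1}{8} \cdot 4 = \left(-30\right) \frac{1}{2} = -15$)
$\frac{1}{s - 27243} = \frac{1}{-15 - 27243} = \frac{1}{-27258} = - \frac{1}{27258}$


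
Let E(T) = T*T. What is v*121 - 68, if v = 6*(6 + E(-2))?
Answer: 7192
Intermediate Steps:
E(T) = T²
v = 60 (v = 6*(6 + (-2)²) = 6*(6 + 4) = 6*10 = 60)
v*121 - 68 = 60*121 - 68 = 7260 - 68 = 7192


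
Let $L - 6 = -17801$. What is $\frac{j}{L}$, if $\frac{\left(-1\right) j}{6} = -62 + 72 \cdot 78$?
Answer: $\frac{33324}{17795} \approx 1.8727$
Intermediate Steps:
$L = -17795$ ($L = 6 - 17801 = -17795$)
$j = -33324$ ($j = - 6 \left(-62 + 72 \cdot 78\right) = - 6 \left(-62 + 5616\right) = \left(-6\right) 5554 = -33324$)
$\frac{j}{L} = - \frac{33324}{-17795} = \left(-33324\right) \left(- \frac{1}{17795}\right) = \frac{33324}{17795}$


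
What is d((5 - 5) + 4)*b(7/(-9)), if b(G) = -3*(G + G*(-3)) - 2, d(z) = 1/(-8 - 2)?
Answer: ⅔ ≈ 0.66667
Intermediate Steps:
d(z) = -⅒ (d(z) = 1/(-10) = -⅒)
b(G) = -2 + 6*G (b(G) = -3*(G - 3*G) - 2 = -(-6)*G - 2 = 6*G - 2 = -2 + 6*G)
d((5 - 5) + 4)*b(7/(-9)) = -(-2 + 6*(7/(-9)))/10 = -(-2 + 6*(7*(-⅑)))/10 = -(-2 + 6*(-7/9))/10 = -(-2 - 14/3)/10 = -⅒*(-20/3) = ⅔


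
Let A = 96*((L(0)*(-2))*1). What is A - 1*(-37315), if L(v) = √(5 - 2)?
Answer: 37315 - 192*√3 ≈ 36982.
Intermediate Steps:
L(v) = √3
A = -192*√3 (A = 96*((√3*(-2))*1) = 96*(-2*√3*1) = 96*(-2*√3) = -192*√3 ≈ -332.55)
A - 1*(-37315) = -192*√3 - 1*(-37315) = -192*√3 + 37315 = 37315 - 192*√3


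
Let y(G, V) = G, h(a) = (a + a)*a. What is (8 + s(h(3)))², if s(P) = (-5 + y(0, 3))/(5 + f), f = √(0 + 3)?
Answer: 5719/121 + 755*√3/242 ≈ 52.668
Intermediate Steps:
f = √3 ≈ 1.7320
h(a) = 2*a² (h(a) = (2*a)*a = 2*a²)
s(P) = -5/(5 + √3) (s(P) = (-5 + 0)/(5 + √3) = -5/(5 + √3))
(8 + s(h(3)))² = (8 + (-25/22 + 5*√3/22))² = (151/22 + 5*√3/22)²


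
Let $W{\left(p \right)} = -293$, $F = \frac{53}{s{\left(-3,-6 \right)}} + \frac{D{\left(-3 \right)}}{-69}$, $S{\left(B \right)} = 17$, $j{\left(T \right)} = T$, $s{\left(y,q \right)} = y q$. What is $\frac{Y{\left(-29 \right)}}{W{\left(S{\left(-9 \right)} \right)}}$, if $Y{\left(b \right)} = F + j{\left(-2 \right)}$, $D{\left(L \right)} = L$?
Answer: $- \frac{409}{121302} \approx -0.0033717$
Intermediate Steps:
$s{\left(y,q \right)} = q y$
$F = \frac{1237}{414}$ ($F = \frac{53}{\left(-6\right) \left(-3\right)} - \frac{3}{-69} = \frac{53}{18} - - \frac{1}{23} = 53 \cdot \frac{1}{18} + \frac{1}{23} = \frac{53}{18} + \frac{1}{23} = \frac{1237}{414} \approx 2.9879$)
$Y{\left(b \right)} = \frac{409}{414}$ ($Y{\left(b \right)} = \frac{1237}{414} - 2 = \frac{409}{414}$)
$\frac{Y{\left(-29 \right)}}{W{\left(S{\left(-9 \right)} \right)}} = \frac{409}{414 \left(-293\right)} = \frac{409}{414} \left(- \frac{1}{293}\right) = - \frac{409}{121302}$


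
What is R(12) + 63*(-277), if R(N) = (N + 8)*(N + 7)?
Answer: -17071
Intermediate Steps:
R(N) = (7 + N)*(8 + N) (R(N) = (8 + N)*(7 + N) = (7 + N)*(8 + N))
R(12) + 63*(-277) = (56 + 12**2 + 15*12) + 63*(-277) = (56 + 144 + 180) - 17451 = 380 - 17451 = -17071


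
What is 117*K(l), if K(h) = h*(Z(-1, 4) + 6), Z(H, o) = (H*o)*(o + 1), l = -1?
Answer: 1638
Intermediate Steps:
Z(H, o) = H*o*(1 + o) (Z(H, o) = (H*o)*(1 + o) = H*o*(1 + o))
K(h) = -14*h (K(h) = h*(-1*4*(1 + 4) + 6) = h*(-1*4*5 + 6) = h*(-20 + 6) = h*(-14) = -14*h)
117*K(l) = 117*(-14*(-1)) = 117*14 = 1638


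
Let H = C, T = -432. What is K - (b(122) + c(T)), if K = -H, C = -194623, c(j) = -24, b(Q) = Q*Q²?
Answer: -1621201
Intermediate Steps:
b(Q) = Q³
H = -194623
K = 194623 (K = -1*(-194623) = 194623)
K - (b(122) + c(T)) = 194623 - (122³ - 24) = 194623 - (1815848 - 24) = 194623 - 1*1815824 = 194623 - 1815824 = -1621201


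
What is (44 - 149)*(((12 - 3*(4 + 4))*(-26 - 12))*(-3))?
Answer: 143640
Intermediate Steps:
(44 - 149)*(((12 - 3*(4 + 4))*(-26 - 12))*(-3)) = -105*(12 - 3*8)*(-38)*(-3) = -105*(12 - 24)*(-38)*(-3) = -105*(-12*(-38))*(-3) = -47880*(-3) = -105*(-1368) = 143640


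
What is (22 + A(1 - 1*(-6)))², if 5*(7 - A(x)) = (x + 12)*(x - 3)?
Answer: 4761/25 ≈ 190.44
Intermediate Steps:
A(x) = 7 - (-3 + x)*(12 + x)/5 (A(x) = 7 - (x + 12)*(x - 3)/5 = 7 - (12 + x)*(-3 + x)/5 = 7 - (-3 + x)*(12 + x)/5)
(22 + A(1 - 1*(-6)))² = (22 + (71/5 - 9*(1 - 1*(-6))/5 - (1 - 1*(-6))²/5))² = (22 + (71/5 - 9*(1 + 6)/5 - (1 + 6)²/5))² = (22 + (71/5 - 9/5*7 - ⅕*7²))² = (22 + (71/5 - 63/5 - ⅕*49))² = (22 + (71/5 - 63/5 - 49/5))² = (22 - 41/5)² = (69/5)² = 4761/25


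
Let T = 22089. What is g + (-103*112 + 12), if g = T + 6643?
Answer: 17208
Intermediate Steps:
g = 28732 (g = 22089 + 6643 = 28732)
g + (-103*112 + 12) = 28732 + (-103*112 + 12) = 28732 + (-11536 + 12) = 28732 - 11524 = 17208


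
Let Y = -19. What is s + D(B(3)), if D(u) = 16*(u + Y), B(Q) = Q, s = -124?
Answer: -380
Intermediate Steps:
D(u) = -304 + 16*u (D(u) = 16*(u - 19) = 16*(-19 + u) = -304 + 16*u)
s + D(B(3)) = -124 + (-304 + 16*3) = -124 + (-304 + 48) = -124 - 256 = -380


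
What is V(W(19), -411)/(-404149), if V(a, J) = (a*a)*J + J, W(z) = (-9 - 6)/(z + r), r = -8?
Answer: 142206/48902029 ≈ 0.0029080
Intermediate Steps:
W(z) = -15/(-8 + z) (W(z) = (-9 - 6)/(z - 8) = -15/(-8 + z))
V(a, J) = J + J*a**2 (V(a, J) = a**2*J + J = J*a**2 + J = J + J*a**2)
V(W(19), -411)/(-404149) = -411*(1 + (-15/(-8 + 19))**2)/(-404149) = -411*(1 + (-15/11)**2)*(-1/404149) = -411*(1 + 225/121)*(-1/404149) = -411*346/121*(-1/404149) = -142206/121*(-1/404149) = 142206/48902029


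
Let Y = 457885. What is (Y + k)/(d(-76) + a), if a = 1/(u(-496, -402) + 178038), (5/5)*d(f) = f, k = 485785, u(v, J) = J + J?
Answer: -167250408780/13469783 ≈ -12417.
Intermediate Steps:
u(v, J) = 2*J
d(f) = f
a = 1/177234 (a = 1/(2*(-402) + 178038) = 1/(-804 + 178038) = 1/177234 ≈ 5.6423e-6)
(Y + k)/(d(-76) + a) = (457885 + 485785)/(-76 + 1/177234) = 943670/(-13469783/177234) = 943670*(-177234/13469783) = -167250408780/13469783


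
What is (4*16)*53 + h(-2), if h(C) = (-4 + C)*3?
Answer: 3374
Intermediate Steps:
h(C) = -12 + 3*C
(4*16)*53 + h(-2) = (4*16)*53 + (-12 + 3*(-2)) = 64*53 + (-12 - 6) = 3392 - 18 = 3374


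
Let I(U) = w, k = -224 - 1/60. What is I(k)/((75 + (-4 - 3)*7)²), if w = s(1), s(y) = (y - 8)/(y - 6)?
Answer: 7/3380 ≈ 0.0020710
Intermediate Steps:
s(y) = (-8 + y)/(-6 + y)
w = 7/5 (w = (-8 + 1)/(-6 + 1) = -7/(-5) = -⅕*(-7) = 7/5 ≈ 1.4000)
k = -13441/60 (k = -224 - 1*1/60 = -224 - 1/60 = -13441/60 ≈ -224.02)
I(U) = 7/5
I(k)/((75 + (-4 - 3)*7)²) = 7/(5*((75 + (-4 - 3)*7)²)) = 7/(5*((75 - 7*7)²)) = 7/(5*((75 - 49)²)) = 7/(5*(26²)) = (7/5)/676 = (7/5)*(1/676) = 7/3380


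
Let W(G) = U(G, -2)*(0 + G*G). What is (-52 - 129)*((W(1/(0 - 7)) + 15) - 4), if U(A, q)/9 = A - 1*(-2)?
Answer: -704090/343 ≈ -2052.7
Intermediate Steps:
U(A, q) = 18 + 9*A (U(A, q) = 9*(A - 1*(-2)) = 9*(A + 2) = 9*(2 + A) = 18 + 9*A)
W(G) = G²*(18 + 9*G) (W(G) = (18 + 9*G)*(0 + G*G) = (18 + 9*G)*(0 + G²) = (18 + 9*G)*G² = G²*(18 + 9*G))
(-52 - 129)*((W(1/(0 - 7)) + 15) - 4) = (-52 - 129)*((9*(1/(0 - 7))²*(2 + 1/(0 - 7)) + 15) - 4) = -181*((9*(1/(-7))²*(2 + 1/(-7)) + 15) - 4) = -181*((9*(-⅐)²*(2 - ⅐) + 15) - 4) = -181*((9*(1/49)*(13/7) + 15) - 4) = -181*((117/343 + 15) - 4) = -181*(5262/343 - 4) = -181*3890/343 = -704090/343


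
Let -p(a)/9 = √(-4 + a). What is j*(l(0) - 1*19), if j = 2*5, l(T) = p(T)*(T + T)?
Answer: -190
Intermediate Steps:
p(a) = -9*√(-4 + a)
l(T) = -18*T*√(-4 + T) (l(T) = (-9*√(-4 + T))*(T + T) = (-9*√(-4 + T))*(2*T) = -18*T*√(-4 + T))
j = 10
j*(l(0) - 1*19) = 10*(-18*0*√(-4 + 0) - 1*19) = 10*(-18*0*√(-4) - 19) = 10*(-18*0*2*I - 19) = 10*(0 - 19) = 10*(-19) = -190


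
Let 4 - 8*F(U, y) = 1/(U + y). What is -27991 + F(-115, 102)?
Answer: -2911011/104 ≈ -27991.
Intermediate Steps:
F(U, y) = ½ - 1/(8*(U + y))
-27991 + F(-115, 102) = -27991 + (-⅛ + (½)*(-115) + (½)*102)/(-115 + 102) = -27991 + (-⅛ - 115/2 + 51)/(-13) = -27991 - 1/13*(-53/8) = -27991 + 53/104 = -2911011/104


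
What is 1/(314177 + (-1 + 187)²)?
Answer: 1/348773 ≈ 2.8672e-6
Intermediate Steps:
1/(314177 + (-1 + 187)²) = 1/(314177 + 186²) = 1/(314177 + 34596) = 1/348773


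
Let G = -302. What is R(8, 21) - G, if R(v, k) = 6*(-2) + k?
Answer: 311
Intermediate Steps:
R(v, k) = -12 + k
R(8, 21) - G = (-12 + 21) - 1*(-302) = 9 + 302 = 311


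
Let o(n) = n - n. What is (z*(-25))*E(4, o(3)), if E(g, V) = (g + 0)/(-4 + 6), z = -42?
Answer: 2100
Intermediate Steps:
o(n) = 0
E(g, V) = g/2
(z*(-25))*E(4, o(3)) = (-42*(-25))*((½)*4) = 1050*2 = 2100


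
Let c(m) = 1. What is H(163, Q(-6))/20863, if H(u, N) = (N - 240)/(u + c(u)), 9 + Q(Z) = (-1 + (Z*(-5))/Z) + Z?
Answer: -261/3421532 ≈ -7.6282e-5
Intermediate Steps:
Q(Z) = -15 + Z (Q(Z) = -9 + ((-1 + (Z*(-5))/Z) + Z) = -9 + ((-1 + (-5*Z)/Z) + Z) = -9 + ((-1 - 5) + Z) = -9 + (-6 + Z) = -15 + Z)
H(u, N) = (-240 + N)/(1 + u) (H(u, N) = (N - 240)/(u + 1) = (-240 + N)/(1 + u))
H(163, Q(-6))/20863 = ((-240 + (-15 - 6))/(1 + 163))/20863 = ((-240 - 21)/164)*(1/20863) = ((1/164)*(-261))*(1/20863) = -261/164*1/20863 = -261/3421532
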